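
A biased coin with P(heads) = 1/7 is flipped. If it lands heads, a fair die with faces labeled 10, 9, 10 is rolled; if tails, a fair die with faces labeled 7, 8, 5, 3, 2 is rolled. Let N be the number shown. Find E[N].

17/3

E[N | heads] = (10+9+10)/3 = 29/3.
E[N | tails] = (7+8+5+3+2)/5 = 5.
E[N] = (1/7)·(29/3) + (6/7)·(5) = 17/3.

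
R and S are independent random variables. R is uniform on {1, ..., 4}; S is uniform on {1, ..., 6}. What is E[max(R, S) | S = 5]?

P(S = 5) = 1/6.
Summing max(R,S)·P(x,y) over outcomes with S = 5 gives 5/6.
E[max(R, S) | S = 5] = (5/6) / (1/6) = 5.

5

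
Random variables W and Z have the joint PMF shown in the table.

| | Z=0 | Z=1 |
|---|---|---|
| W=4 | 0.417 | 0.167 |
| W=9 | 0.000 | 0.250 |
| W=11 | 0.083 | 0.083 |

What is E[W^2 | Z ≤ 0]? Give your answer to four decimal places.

P(Z ≤ 0) = 0.500.
Σ W^2·P over the event = 16·(0.417) + 121·(0.083) = 16.715.
E[W^2 | Z ≤ 0] = (16.715) / (0.500) = 33.4300.

33.4300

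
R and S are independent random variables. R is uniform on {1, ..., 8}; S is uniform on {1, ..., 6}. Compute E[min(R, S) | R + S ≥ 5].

P(R + S ≥ 5) = 7/8.
Summing min(R,S)·P(x,y) over outcomes with R + S ≥ 5 gives 21/8.
E[min(R, S) | R + S ≥ 5] = (21/8) / (7/8) = 3.

3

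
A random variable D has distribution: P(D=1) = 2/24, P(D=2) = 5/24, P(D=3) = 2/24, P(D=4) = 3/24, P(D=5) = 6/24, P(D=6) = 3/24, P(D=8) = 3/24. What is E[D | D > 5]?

P(D > 5) = 1/4.
Σ over the event: 6·1/8 + 8·1/8 = 7/4.
E[D | D > 5] = (7/4) / (1/4) = 7.

7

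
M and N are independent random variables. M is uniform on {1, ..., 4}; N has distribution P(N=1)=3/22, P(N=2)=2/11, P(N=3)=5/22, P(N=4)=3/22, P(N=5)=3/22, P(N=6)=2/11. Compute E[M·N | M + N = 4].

P(M + N = 4) = 3/22.
Summing MN·P(x,y) over outcomes with M + N = 4 gives 5/11.
E[M·N | M + N = 4] = (5/11) / (3/22) = 10/3.

10/3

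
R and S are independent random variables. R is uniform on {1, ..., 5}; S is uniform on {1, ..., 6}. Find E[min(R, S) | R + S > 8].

P(R + S > 8) = 1/5.
Summing min(R,S)·P(x,y) over outcomes with R + S > 8 gives 5/6.
E[min(R, S) | R + S > 8] = (5/6) / (1/5) = 25/6.

25/6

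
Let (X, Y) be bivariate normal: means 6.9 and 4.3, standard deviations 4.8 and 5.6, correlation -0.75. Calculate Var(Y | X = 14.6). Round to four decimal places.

13.7200

Var(Y | X=x) = (1 − ρ²)·σ_Y².
Var(Y | X=14.6) = (5.6)²·(1 − (-0.75)²) = 31.36·0.4375 = 13.7200.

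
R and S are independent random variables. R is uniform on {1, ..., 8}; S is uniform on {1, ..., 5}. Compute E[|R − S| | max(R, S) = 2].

Outcomes with max(R, S) = 2: (1,2), (2,1), (2,2), each with probability 1/40.
E[|R − S| | max(R, S) = 2] = (1 + 1 + 0) / 3 = 2/3.

2/3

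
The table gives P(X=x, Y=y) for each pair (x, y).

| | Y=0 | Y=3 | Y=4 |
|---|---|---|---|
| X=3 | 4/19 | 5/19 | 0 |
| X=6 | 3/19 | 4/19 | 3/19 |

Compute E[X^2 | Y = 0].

P(Y = 0) = 7/19.
Σ X^2·P over the event = 9·(4/19) + 36·(3/19) = 144/19.
E[X^2 | Y = 0] = (144/19) / (7/19) = 144/7.

144/7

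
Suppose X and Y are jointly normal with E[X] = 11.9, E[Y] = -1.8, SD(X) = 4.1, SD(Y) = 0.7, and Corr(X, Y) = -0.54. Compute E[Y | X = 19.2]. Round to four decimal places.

-2.4730

The regression of Y on X has slope ρ·σ_Y/σ_X and passes through (μ_X, μ_Y).
E[Y | X=19.2] = -1.8 + (-0.54)·(0.7/4.1)·(19.2 − (11.9)) = -1.8 + (-0.092195)·(7.3) = -2.4730.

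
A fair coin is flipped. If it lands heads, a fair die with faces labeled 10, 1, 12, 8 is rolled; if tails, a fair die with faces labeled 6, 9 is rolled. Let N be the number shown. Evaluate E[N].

E[N | heads] = (10+1+12+8)/4 = 31/4.
E[N | tails] = (6+9)/2 = 15/2.
By the law of total expectation,
E[N] = (1/2)·(31/4) + (1/2)·(15/2) = 61/8.

61/8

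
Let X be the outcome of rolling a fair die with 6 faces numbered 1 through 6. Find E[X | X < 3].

Given X < 3, X is equally likely to be any of {1, 2}.
E[X | X < 3] = (1 + 2) / 2 = 3/2.

3/2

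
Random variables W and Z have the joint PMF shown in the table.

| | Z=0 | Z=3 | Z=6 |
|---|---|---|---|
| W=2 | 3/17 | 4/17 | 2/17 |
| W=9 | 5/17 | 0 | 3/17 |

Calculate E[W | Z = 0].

P(Z = 0) = 8/17.
Summing W·P(W=x,Z=y) over the conditioning event gives 3.
E[W | Z = 0] = (3) / (8/17) = 51/8.

51/8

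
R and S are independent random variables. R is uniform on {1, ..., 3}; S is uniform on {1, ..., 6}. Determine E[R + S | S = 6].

P(S = 6) = 1/6.
Summing (R+S)·P(x,y) over outcomes with S = 6 gives 4/3.
E[R + S | S = 6] = (4/3) / (1/6) = 8.

8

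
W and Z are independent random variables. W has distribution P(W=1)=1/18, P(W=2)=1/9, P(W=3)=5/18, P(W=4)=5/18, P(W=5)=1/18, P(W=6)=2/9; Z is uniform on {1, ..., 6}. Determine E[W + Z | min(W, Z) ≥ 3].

P(min(W, Z) ≥ 3) = 5/9.
Summing (W+Z)·P(x,y) over outcomes with min(W, Z) ≥ 3 gives 263/54.
E[W + Z | min(W, Z) ≥ 3] = (263/54) / (5/9) = 263/30.

263/30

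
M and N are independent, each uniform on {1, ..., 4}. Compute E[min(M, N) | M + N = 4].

4/3

Outcomes with M + N = 4: (1,3), (2,2), (3,1), each with probability 1/16.
E[min(M, N) | M + N = 4] = (1 + 2 + 1) / 3 = 4/3.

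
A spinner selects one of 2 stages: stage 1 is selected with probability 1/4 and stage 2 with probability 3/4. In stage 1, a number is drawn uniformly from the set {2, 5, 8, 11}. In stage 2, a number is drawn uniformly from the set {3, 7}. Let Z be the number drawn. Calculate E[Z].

E[Z | stage 1] = (2+5+8+11)/4 = 13/2.
E[Z | stage 2] = (3+7)/2 = 5.
By the law of total expectation,
E[Z] = (1/4)·(13/2) + (3/4)·(5) = 43/8.

43/8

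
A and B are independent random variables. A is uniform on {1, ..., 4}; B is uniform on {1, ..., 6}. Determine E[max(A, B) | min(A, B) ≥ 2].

P(min(A, B) ≥ 2) = 5/8.
Summing max(A,B)·P(x,y) over outcomes with min(A, B) ≥ 2 gives 8/3.
E[max(A, B) | min(A, B) ≥ 2] = (8/3) / (5/8) = 64/15.

64/15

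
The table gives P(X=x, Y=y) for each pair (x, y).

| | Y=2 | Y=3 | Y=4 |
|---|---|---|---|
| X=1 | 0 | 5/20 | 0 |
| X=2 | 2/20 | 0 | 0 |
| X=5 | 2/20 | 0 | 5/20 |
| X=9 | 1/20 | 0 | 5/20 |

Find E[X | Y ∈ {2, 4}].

P(Y ∈ {2, 4}) = 3/4.
Summing X·P(X=x,Y=y) over the conditioning event gives 93/20.
E[X | Y ∈ {2, 4}] = (93/20) / (3/4) = 31/5.

31/5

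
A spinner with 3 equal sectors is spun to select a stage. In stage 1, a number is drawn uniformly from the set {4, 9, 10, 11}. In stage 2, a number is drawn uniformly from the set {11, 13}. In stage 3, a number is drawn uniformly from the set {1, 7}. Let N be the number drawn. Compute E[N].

49/6

E[N | stage 1] = (4+9+10+11)/4 = 17/2.
E[N | stage 2] = (11+13)/2 = 12.
E[N | stage 3] = (1+7)/2 = 4.
E[N] = (1/3)·(17/2) + (1/3)·(12) + (1/3)·(4) = 49/6.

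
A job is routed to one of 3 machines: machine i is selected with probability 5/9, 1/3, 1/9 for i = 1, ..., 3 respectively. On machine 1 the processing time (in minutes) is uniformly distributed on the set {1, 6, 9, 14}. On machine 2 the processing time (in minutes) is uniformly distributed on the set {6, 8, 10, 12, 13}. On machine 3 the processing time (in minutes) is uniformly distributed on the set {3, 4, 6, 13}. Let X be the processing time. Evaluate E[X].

367/45

E[X | machine 1] = (1+6+9+14)/4 = 15/2.
E[X | machine 2] = (6+8+10+12+13)/5 = 49/5.
E[X | machine 3] = (3+4+6+13)/4 = 13/2.
E[X] = (5/9)·(15/2) + (1/3)·(49/5) + (1/9)·(13/2) = 367/45.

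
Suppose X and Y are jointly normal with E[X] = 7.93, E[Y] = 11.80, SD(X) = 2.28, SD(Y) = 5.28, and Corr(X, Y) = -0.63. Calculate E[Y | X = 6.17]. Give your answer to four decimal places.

For a bivariate normal, E[Y | X=x] = μ_Y + ρ·(σ_Y/σ_X)·(x − μ_X).
E[Y | X=6.17] = 11.80 + (-0.63)·(5.28/2.28)·(6.17 − (7.93)) = 11.80 + (-1.4589)·(-1.76) = 14.3677.

14.3677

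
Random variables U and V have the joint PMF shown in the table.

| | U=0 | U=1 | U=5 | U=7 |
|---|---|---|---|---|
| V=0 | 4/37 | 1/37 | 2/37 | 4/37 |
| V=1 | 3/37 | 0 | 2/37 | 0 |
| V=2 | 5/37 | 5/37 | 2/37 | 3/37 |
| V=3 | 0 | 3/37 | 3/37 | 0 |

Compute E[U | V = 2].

P(V = 2) = 15/37.
Summing U·P(U=x,V=y) over the conditioning event gives 36/37.
E[U | V = 2] = (36/37) / (15/37) = 12/5.

12/5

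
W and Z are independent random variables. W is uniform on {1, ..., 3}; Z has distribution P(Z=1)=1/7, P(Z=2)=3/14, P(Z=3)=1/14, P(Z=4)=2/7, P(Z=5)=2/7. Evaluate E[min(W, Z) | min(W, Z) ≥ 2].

19/8

P(min(W, Z) ≥ 2) = 4/7.
Summing min(W,Z)·P(x,y) over outcomes with min(W, Z) ≥ 2 gives 19/14.
E[min(W, Z) | min(W, Z) ≥ 2] = (19/14) / (4/7) = 19/8.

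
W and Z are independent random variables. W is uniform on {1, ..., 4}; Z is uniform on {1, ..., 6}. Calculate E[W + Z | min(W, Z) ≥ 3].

Outcomes with min(W, Z) ≥ 3: (3,3), (3,4), (3,5), (3,6), (4,3), (4,4), (4,5), (4,6), each with probability 1/24.
E[W + Z | min(W, Z) ≥ 3] = (6 + 7 + 8 + 9 + 7 + 8 + 9 + 10) / 8 = 8.

8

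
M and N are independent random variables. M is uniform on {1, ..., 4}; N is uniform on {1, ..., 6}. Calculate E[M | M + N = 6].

5/2

Outcomes with M + N = 6: (1,5), (2,4), (3,3), (4,2), each with probability 1/24.
E[M | M + N = 6] = (1 + 2 + 3 + 4) / 4 = 5/2.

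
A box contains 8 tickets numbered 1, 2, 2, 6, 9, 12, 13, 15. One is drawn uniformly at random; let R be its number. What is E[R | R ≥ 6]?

11

P(R ≥ 6) = 5/8.
Σ over the event: 6·1/8 + 9·1/8 + 12·1/8 + 13·1/8 + 15·1/8 = 55/8.
E[R | R ≥ 6] = (55/8) / (5/8) = 11.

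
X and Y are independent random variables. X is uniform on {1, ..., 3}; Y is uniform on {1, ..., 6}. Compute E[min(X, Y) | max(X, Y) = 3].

Outcomes with max(X, Y) = 3: (1,3), (2,3), (3,1), (3,2), (3,3), each with probability 1/18.
E[min(X, Y) | max(X, Y) = 3] = (1 + 2 + 1 + 2 + 3) / 5 = 9/5.

9/5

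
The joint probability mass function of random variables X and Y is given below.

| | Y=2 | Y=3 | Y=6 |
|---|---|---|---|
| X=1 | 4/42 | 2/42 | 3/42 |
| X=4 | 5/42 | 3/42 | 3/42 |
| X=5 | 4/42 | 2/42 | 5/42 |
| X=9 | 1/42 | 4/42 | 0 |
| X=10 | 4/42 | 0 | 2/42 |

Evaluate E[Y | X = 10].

P(X = 10) = 1/7.
Σ Y·P over the event = 2·(4/42) + 6·(2/42) = 10/21.
E[Y | X = 10] = (10/21) / (1/7) = 10/3.

10/3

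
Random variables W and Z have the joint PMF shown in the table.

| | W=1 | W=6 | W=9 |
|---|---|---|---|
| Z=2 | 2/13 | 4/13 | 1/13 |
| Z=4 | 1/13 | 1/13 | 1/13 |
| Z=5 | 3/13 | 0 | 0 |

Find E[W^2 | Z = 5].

1

P(Z = 5) = 3/13.
Σ W^2·P over the event = 1·(3/13) = 3/13.
E[W^2 | Z = 5] = (3/13) / (3/13) = 1.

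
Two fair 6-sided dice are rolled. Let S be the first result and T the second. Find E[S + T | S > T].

P(S > T) = 5/12.
Summing (S+T)·P(x,y) over outcomes with S > T gives 35/12.
E[S + T | S > T] = (35/12) / (5/12) = 7.

7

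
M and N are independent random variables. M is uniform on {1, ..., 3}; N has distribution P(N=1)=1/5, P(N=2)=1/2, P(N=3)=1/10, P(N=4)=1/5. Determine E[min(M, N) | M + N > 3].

P(M + N > 3) = 7/10.
Summing min(M,N)·P(x,y) over outcomes with M + N > 3 gives 4/3.
E[min(M, N) | M + N > 3] = (4/3) / (7/10) = 40/21.

40/21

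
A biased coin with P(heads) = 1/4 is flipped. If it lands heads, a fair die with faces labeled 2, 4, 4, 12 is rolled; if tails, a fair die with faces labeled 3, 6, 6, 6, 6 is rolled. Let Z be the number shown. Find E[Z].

217/40

E[Z | heads] = (2+4+4+12)/4 = 11/2.
E[Z | tails] = (3+6+6+6+6)/5 = 27/5.
By the law of total expectation,
E[Z] = (1/4)·(11/2) + (3/4)·(27/5) = 217/40.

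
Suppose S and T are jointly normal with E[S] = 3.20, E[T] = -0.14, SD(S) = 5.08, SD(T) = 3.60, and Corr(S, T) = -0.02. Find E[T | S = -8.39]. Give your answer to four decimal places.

0.0243

E[T | S=x] = μ_T + ρ(σ_T/σ_S)(x − μ_S) for jointly normal variables.
E[T | S=-8.39] = -0.14 + (-0.02)·(3.60/5.08)·(-8.39 − (3.20)) = -0.14 + (-0.014173)·(-11.59) = 0.0243.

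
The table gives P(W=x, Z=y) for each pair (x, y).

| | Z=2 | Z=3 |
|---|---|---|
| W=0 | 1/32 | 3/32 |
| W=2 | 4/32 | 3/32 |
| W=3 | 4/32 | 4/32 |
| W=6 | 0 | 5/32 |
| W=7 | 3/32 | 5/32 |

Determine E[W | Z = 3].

P(Z = 3) = 5/8.
Σ W·P over the event = 0·(3/32) + 2·(3/32) + 3·(4/32) + 6·(5/32) + 7·(5/32) = 83/32.
E[W | Z = 3] = (83/32) / (5/8) = 83/20.

83/20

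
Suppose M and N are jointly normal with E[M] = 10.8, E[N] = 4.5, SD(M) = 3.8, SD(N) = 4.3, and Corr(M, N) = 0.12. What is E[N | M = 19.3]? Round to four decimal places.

5.6542

E[N | M=x] = μ_N + ρ(σ_N/σ_M)(x − μ_M) for jointly normal variables.
E[N | M=19.3] = 4.5 + (0.12)·(4.3/3.8)·(19.3 − (10.8)) = 4.5 + (0.13579)·(8.5) = 5.6542.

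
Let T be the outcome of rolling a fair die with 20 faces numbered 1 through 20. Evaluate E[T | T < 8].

4

Given T < 8, T is equally likely to be any of {1, 2, 3, 4, 5, 6, 7}.
E[T | T < 8] = (1 + 2 + 3 + 4 + 5 + 6 + 7) / 7 = 4.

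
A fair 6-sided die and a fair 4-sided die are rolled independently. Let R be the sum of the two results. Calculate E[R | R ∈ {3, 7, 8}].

58/9

P(R ∈ {3, 7, 8}) = 3/8.
Σ over the event: 3·1/12 + 7·1/6 + 8·1/8 = 29/12.
E[R | R ∈ {3, 7, 8}] = (29/12) / (3/8) = 58/9.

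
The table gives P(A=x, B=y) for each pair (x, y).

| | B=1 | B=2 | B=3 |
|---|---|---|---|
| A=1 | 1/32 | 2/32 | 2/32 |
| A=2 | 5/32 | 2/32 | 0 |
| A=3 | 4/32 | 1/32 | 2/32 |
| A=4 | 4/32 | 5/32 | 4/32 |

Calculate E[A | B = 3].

P(B = 3) = 1/4.
Summing A·P(A=x,B=y) over the conditioning event gives 3/4.
E[A | B = 3] = (3/4) / (1/4) = 3.

3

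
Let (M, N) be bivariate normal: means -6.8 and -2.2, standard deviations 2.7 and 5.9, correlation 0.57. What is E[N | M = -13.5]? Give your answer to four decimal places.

The regression of N on M has slope ρ·σ_N/σ_M and passes through (μ_M, μ_N).
E[N | M=-13.5] = -2.2 + (0.57)·(5.9/2.7)·(-13.5 − (-6.8)) = -2.2 + (1.245556)·(-6.7) = -10.5452.

-10.5452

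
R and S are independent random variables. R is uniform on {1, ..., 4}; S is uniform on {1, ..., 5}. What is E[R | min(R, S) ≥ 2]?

3

P(min(R, S) ≥ 2) = 3/5.
Summing R·P(x,y) over outcomes with min(R, S) ≥ 2 gives 9/5.
E[R | min(R, S) ≥ 2] = (9/5) / (3/5) = 3.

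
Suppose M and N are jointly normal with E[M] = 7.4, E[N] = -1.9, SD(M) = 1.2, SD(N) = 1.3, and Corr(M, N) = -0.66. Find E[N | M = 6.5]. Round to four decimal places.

-1.2565

The regression of N on M has slope ρ·σ_N/σ_M and passes through (μ_M, μ_N).
E[N | M=6.5] = -1.9 + (-0.66)·(1.3/1.2)·(6.5 − (7.4)) = -1.9 + (-0.715)·(-0.9) = -1.2565.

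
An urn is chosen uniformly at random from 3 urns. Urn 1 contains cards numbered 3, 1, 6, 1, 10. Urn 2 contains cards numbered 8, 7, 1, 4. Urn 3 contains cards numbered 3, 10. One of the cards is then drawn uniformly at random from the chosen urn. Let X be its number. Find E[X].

E[X | urn 1] = (3+1+6+1+10)/5 = 21/5.
E[X | urn 2] = (8+7+1+4)/4 = 5.
E[X | urn 3] = (3+10)/2 = 13/2.
E[X] = (1/3)·(21/5) + (1/3)·(5) + (1/3)·(13/2) = 157/30.

157/30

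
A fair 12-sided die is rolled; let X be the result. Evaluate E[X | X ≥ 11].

23/2

Given X ≥ 11, X is equally likely to be any of {11, 12}.
E[X | X ≥ 11] = (11 + 12) / 2 = 23/2.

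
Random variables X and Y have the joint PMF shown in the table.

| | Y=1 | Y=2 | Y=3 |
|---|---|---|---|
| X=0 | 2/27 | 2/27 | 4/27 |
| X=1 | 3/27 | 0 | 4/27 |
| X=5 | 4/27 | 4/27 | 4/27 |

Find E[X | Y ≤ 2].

P(Y ≤ 2) = 5/9.
Summing X·P(X=x,Y=y) over the conditioning event gives 43/27.
E[X | Y ≤ 2] = (43/27) / (5/9) = 43/15.

43/15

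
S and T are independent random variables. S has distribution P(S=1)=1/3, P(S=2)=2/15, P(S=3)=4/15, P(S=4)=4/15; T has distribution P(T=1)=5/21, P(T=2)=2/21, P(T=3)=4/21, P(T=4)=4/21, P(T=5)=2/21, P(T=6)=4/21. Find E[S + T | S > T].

5

P(S > T) = 82/315.
Summing (S+T)·P(x,y) over outcomes with S > T gives 82/63.
E[S + T | S > T] = (82/63) / (82/315) = 5.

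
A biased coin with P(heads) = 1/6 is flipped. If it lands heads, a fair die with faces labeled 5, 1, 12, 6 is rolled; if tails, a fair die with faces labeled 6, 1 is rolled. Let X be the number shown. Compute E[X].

E[X | heads] = (5+1+12+6)/4 = 6.
E[X | tails] = (6+1)/2 = 7/2.
By the law of total expectation,
E[X] = (1/6)·(6) + (5/6)·(7/2) = 47/12.

47/12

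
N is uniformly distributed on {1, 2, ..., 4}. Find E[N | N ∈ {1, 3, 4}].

8/3

P(N ∈ {1, 3, 4}) = 3/4.
Σ over the event: 1·1/4 + 3·1/4 + 4·1/4 = 2.
E[N | N ∈ {1, 3, 4}] = (2) / (3/4) = 8/3.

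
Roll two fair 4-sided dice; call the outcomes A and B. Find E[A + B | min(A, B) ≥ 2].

6

Outcomes with min(A, B) ≥ 2: (2,2), (2,3), (2,4), (3,2), (3,3), (3,4), (4,2), (4,3), (4,4), each with probability 1/16.
E[A + B | min(A, B) ≥ 2] = (4 + 5 + 6 + 5 + 6 + 7 + 6 + 7 + 8) / 9 = 6.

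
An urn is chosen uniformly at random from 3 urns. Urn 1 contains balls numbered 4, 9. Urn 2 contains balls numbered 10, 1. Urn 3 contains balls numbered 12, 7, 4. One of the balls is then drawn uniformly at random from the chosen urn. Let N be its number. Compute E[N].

59/9

E[N | urn 1] = (4+9)/2 = 13/2.
E[N | urn 2] = (10+1)/2 = 11/2.
E[N | urn 3] = (12+7+4)/3 = 23/3.
By the law of total expectation,
E[N] = (1/3)·(13/2) + (1/3)·(11/2) + (1/3)·(23/3) = 59/9.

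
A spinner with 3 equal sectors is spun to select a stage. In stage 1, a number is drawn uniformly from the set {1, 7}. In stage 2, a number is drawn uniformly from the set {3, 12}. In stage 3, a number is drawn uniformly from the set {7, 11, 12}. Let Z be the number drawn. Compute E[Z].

43/6

E[Z | stage 1] = (1+7)/2 = 4.
E[Z | stage 2] = (3+12)/2 = 15/2.
E[Z | stage 3] = (7+11+12)/3 = 10.
By the law of total expectation,
E[Z] = (1/3)·(4) + (1/3)·(15/2) + (1/3)·(10) = 43/6.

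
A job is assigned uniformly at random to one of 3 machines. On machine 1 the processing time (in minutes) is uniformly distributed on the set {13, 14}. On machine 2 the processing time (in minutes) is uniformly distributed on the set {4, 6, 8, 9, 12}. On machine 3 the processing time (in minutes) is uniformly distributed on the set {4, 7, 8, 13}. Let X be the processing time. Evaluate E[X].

293/30

E[X | machine 1] = (13+14)/2 = 27/2.
E[X | machine 2] = (4+6+8+9+12)/5 = 39/5.
E[X | machine 3] = (4+7+8+13)/4 = 8.
By the law of total expectation,
E[X] = (1/3)·(27/2) + (1/3)·(39/5) + (1/3)·(8) = 293/30.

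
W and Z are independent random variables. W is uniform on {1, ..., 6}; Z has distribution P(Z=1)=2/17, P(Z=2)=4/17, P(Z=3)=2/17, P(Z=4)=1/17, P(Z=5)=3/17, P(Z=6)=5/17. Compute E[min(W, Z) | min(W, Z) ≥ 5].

P(min(W, Z) ≥ 5) = 8/51.
Summing min(W,Z)·P(x,y) over outcomes with min(W, Z) ≥ 5 gives 5/6.
E[min(W, Z) | min(W, Z) ≥ 5] = (5/6) / (8/51) = 85/16.

85/16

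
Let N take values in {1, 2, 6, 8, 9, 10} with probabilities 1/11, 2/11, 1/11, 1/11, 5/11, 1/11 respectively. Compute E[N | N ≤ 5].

P(N ≤ 5) = 3/11.
Σ over the event: 1·1/11 + 2·2/11 = 5/11.
E[N | N ≤ 5] = (5/11) / (3/11) = 5/3.

5/3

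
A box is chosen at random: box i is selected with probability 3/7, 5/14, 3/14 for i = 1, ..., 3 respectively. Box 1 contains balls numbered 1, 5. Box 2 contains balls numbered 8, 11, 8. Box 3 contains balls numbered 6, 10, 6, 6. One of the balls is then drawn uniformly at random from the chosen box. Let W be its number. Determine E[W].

6

E[W | box 1] = (1+5)/2 = 3.
E[W | box 2] = (8+11+8)/3 = 9.
E[W | box 3] = (6+10+6+6)/4 = 7.
E[W] = (3/7)·(3) + (5/14)·(9) + (3/14)·(7) = 6.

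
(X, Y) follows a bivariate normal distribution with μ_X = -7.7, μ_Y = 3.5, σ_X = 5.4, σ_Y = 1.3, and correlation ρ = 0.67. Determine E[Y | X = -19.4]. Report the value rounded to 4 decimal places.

1.6128

For a bivariate normal, E[Y | X=x] = μ_Y + ρ·(σ_Y/σ_X)·(x − μ_X).
E[Y | X=-19.4] = 3.5 + (0.67)·(1.3/5.4)·(-19.4 − (-7.7)) = 3.5 + (0.1613)·(-11.7) = 1.6128.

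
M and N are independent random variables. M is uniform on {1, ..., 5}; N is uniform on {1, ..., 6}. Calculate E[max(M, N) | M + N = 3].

P(M + N = 3) = 1/15.
Summing max(M,N)·P(x,y) over outcomes with M + N = 3 gives 2/15.
E[max(M, N) | M + N = 3] = (2/15) / (1/15) = 2.

2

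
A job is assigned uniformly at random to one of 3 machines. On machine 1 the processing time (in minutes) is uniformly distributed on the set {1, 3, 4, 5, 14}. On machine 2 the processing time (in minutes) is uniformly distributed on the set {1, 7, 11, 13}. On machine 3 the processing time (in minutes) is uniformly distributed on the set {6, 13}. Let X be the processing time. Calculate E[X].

229/30

E[X | machine 1] = (1+3+4+5+14)/5 = 27/5.
E[X | machine 2] = (1+7+11+13)/4 = 8.
E[X | machine 3] = (6+13)/2 = 19/2.
E[X] = (1/3)·(27/5) + (1/3)·(8) + (1/3)·(19/2) = 229/30.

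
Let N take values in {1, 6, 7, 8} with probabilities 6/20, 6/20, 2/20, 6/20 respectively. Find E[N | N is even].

7

P(N is even) = 3/5.
Σ over the event: 6·3/10 + 8·3/10 = 21/5.
E[N | N is even] = (21/5) / (3/5) = 7.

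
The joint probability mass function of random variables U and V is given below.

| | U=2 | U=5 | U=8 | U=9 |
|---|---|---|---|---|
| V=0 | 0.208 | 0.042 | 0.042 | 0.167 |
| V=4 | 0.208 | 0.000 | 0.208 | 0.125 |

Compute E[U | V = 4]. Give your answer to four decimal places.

P(V = 4) = 0.541.
Σ U·P over the event = 2·(0.208) + 8·(0.208) + 9·(0.125) = 3.205.
E[U | V = 4] = (3.205) / (0.541) = 5.9242.

5.9242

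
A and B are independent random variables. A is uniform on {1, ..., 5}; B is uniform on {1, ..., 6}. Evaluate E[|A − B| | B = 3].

P(B = 3) = 1/6.
Summing |A−B|·P(x,y) over outcomes with B = 3 gives 1/5.
E[|A − B| | B = 3] = (1/5) / (1/6) = 6/5.

6/5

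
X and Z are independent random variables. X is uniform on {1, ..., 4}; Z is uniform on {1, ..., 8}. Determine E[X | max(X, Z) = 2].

Outcomes with max(X, Z) = 2: (1,2), (2,1), (2,2), each with probability 1/32.
E[X | max(X, Z) = 2] = (1 + 2 + 2) / 3 = 5/3.

5/3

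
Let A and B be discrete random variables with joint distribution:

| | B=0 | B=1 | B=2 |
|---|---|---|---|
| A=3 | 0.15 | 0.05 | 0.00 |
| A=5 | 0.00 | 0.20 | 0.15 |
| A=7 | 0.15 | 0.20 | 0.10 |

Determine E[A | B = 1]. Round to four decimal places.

P(B = 1) = 0.45.
Summing A·P(A=x,B=y) over the conditioning event gives 2.55.
E[A | B = 1] = (2.55) / (0.45) = 5.6667.

5.6667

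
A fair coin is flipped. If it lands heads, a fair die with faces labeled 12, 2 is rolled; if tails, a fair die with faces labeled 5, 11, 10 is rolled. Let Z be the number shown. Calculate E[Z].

47/6

E[Z | heads] = (12+2)/2 = 7.
E[Z | tails] = (5+11+10)/3 = 26/3.
By the law of total expectation,
E[Z] = (1/2)·(7) + (1/2)·(26/3) = 47/6.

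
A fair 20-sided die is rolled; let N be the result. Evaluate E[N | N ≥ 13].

33/2

Given N ≥ 13, N is equally likely to be any of {13, 14, 15, 16, 17, 18, 19, 20}.
E[N | N ≥ 13] = (13 + 14 + 15 + 16 + 17 + 18 + 19 + 20) / 8 = 33/2.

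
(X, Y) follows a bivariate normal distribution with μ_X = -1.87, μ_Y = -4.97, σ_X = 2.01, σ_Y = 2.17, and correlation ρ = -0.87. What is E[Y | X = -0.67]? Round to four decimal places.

E[Y | X=x] = μ_Y + ρ(σ_Y/σ_X)(x − μ_X) for jointly normal variables.
E[Y | X=-0.67] = -4.97 + (-0.87)·(2.17/2.01)·(-0.67 − (-1.87)) = -4.97 + (-0.93925)·(1.2) = -6.0971.

-6.0971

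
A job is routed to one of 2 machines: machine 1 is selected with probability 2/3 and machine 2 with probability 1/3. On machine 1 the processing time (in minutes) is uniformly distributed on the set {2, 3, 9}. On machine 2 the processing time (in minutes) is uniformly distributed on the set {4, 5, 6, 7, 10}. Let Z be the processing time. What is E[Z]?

236/45

E[Z | machine 1] = (2+3+9)/3 = 14/3.
E[Z | machine 2] = (4+5+6+7+10)/5 = 32/5.
E[Z] = (2/3)·(14/3) + (1/3)·(32/5) = 236/45.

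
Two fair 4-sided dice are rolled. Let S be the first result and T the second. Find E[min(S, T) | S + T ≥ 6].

Outcomes with S + T ≥ 6: (2,4), (3,3), (3,4), (4,2), (4,3), (4,4), each with probability 1/16.
E[min(S, T) | S + T ≥ 6] = (2 + 3 + 3 + 2 + 3 + 4) / 6 = 17/6.

17/6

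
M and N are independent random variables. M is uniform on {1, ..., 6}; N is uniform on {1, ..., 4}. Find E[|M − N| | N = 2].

Outcomes with N = 2: (1,2), (2,2), (3,2), (4,2), (5,2), (6,2), each with probability 1/24.
E[|M − N| | N = 2] = (1 + 0 + 1 + 2 + 3 + 4) / 6 = 11/6.

11/6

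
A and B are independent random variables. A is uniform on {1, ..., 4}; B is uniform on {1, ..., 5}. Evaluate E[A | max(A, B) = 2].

P(max(A, B) = 2) = 3/20.
Summing A·P(x,y) over outcomes with max(A, B) = 2 gives 1/4.
E[A | max(A, B) = 2] = (1/4) / (3/20) = 5/3.

5/3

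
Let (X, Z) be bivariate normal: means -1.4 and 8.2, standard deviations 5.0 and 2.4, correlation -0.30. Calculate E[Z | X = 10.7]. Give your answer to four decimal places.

The regression of Z on X has slope ρ·σ_Z/σ_X and passes through (μ_X, μ_Z).
E[Z | X=10.7] = 8.2 + (-0.30)·(2.4/5.0)·(10.7 − (-1.4)) = 8.2 + (-0.144)·(12.1) = 6.4576.

6.4576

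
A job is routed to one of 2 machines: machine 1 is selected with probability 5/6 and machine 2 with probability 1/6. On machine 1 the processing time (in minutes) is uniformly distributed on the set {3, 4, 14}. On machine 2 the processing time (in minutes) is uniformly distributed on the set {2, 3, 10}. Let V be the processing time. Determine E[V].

20/3

E[V | machine 1] = (3+4+14)/3 = 7.
E[V | machine 2] = (2+3+10)/3 = 5.
By the law of total expectation,
E[V] = (5/6)·(7) + (1/6)·(5) = 20/3.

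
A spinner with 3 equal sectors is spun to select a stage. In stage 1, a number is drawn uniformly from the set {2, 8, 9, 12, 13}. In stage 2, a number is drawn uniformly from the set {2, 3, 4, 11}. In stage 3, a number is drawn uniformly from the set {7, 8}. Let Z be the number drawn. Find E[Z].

E[Z | stage 1] = (2+8+9+12+13)/5 = 44/5.
E[Z | stage 2] = (2+3+4+11)/4 = 5.
E[Z | stage 3] = (7+8)/2 = 15/2.
E[Z] = (1/3)·(44/5) + (1/3)·(5) + (1/3)·(15/2) = 71/10.

71/10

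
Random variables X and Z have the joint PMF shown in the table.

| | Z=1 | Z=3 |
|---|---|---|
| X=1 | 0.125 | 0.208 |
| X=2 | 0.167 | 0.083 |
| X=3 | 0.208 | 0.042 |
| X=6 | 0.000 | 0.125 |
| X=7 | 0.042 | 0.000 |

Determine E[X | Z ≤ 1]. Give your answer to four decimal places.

P(Z ≤ 1) = 0.542.
Σ X·P over the event = 1·(0.125) + 2·(0.167) + 3·(0.208) + 7·(0.042) = 1.377.
E[X | Z ≤ 1] = (1.377) / (0.542) = 2.5406.

2.5406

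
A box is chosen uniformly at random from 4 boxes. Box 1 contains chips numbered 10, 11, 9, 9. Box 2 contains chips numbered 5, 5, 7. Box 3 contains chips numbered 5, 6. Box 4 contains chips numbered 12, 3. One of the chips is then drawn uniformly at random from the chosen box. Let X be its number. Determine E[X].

E[X | box 1] = (10+11+9+9)/4 = 39/4.
E[X | box 2] = (5+5+7)/3 = 17/3.
E[X | box 3] = (5+6)/2 = 11/2.
E[X | box 4] = (12+3)/2 = 15/2.
E[X] = (1/4)·(39/4) + (1/4)·(17/3) + (1/4)·(11/2) + (1/4)·(15/2) = 341/48.

341/48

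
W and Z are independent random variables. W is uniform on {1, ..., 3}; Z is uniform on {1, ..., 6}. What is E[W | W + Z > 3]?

P(W + Z > 3) = 5/6.
Summing W·P(x,y) over outcomes with W + Z > 3 gives 16/9.
E[W | W + Z > 3] = (16/9) / (5/6) = 32/15.

32/15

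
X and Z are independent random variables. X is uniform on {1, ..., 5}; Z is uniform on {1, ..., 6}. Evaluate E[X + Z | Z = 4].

7

P(Z = 4) = 1/6.
Summing (X+Z)·P(x,y) over outcomes with Z = 4 gives 7/6.
E[X + Z | Z = 4] = (7/6) / (1/6) = 7.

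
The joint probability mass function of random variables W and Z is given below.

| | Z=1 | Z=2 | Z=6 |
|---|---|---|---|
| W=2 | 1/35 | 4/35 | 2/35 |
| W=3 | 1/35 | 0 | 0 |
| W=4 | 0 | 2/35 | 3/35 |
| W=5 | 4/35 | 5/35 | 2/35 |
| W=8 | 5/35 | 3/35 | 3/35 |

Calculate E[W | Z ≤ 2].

26/5

P(Z ≤ 2) = 5/7.
Σ W·P over the event = 2·(1/35) + 2·(4/35) + 3·(1/35) + 4·(2/35) + 5·(4/35) + 5·(5/35) + 8·(5/35) + 8·(3/35) = 26/7.
E[W | Z ≤ 2] = (26/7) / (5/7) = 26/5.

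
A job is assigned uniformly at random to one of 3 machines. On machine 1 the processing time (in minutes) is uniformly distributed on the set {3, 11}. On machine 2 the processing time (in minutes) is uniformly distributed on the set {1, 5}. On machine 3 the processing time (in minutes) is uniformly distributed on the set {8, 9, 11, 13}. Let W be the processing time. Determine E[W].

E[W | machine 1] = (3+11)/2 = 7.
E[W | machine 2] = (1+5)/2 = 3.
E[W | machine 3] = (8+9+11+13)/4 = 41/4.
E[W] = (1/3)·(7) + (1/3)·(3) + (1/3)·(41/4) = 27/4.

27/4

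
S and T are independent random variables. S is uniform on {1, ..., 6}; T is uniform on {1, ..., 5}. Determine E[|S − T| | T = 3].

3/2

P(T = 3) = 1/5.
Summing |S−T|·P(x,y) over outcomes with T = 3 gives 3/10.
E[|S − T| | T = 3] = (3/10) / (1/5) = 3/2.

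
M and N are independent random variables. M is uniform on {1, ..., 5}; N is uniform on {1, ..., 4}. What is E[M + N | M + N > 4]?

45/7

P(M + N > 4) = 7/10.
Summing (M+N)·P(x,y) over outcomes with M + N > 4 gives 9/2.
E[M + N | M + N > 4] = (9/2) / (7/10) = 45/7.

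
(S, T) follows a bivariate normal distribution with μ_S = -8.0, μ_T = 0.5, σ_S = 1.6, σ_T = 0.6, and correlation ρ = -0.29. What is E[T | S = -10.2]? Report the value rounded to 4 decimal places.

0.7393

For a bivariate normal, E[T | S=x] = μ_T + ρ·(σ_T/σ_S)·(x − μ_S).
E[T | S=-10.2] = 0.5 + (-0.29)·(0.6/1.6)·(-10.2 − (-8.0)) = 0.5 + (-0.10875)·(-2.2) = 0.7393.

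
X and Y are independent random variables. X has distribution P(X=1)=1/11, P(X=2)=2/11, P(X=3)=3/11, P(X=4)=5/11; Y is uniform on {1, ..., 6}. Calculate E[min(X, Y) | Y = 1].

1

P(Y = 1) = 1/6.
Summing min(X,Y)·P(x,y) over outcomes with Y = 1 gives 1/6.
E[min(X, Y) | Y = 1] = (1/6) / (1/6) = 1.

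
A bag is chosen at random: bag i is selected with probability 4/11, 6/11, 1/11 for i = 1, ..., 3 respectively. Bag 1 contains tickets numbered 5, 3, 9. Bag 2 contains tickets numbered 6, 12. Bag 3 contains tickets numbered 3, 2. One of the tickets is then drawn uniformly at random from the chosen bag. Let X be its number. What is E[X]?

E[X | bag 1] = (5+3+9)/3 = 17/3.
E[X | bag 2] = (6+12)/2 = 9.
E[X | bag 3] = (3+2)/2 = 5/2.
E[X] = (4/11)·(17/3) + (6/11)·(9) + (1/11)·(5/2) = 475/66.

475/66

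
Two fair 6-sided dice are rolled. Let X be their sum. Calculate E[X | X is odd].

P(X is odd) = 1/2.
Σ over the event: 3·1/18 + 5·1/9 + 7·1/6 + 9·1/9 + 11·1/18 = 7/2.
E[X | X is odd] = (7/2) / (1/2) = 7.

7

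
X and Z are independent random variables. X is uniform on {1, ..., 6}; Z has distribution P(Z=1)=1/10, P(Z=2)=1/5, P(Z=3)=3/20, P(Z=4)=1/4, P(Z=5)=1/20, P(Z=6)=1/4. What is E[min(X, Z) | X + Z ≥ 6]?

274/89

P(X + Z ≥ 6) = 89/120.
Summing min(X,Z)·P(x,y) over outcomes with X + Z ≥ 6 gives 137/60.
E[min(X, Z) | X + Z ≥ 6] = (137/60) / (89/120) = 274/89.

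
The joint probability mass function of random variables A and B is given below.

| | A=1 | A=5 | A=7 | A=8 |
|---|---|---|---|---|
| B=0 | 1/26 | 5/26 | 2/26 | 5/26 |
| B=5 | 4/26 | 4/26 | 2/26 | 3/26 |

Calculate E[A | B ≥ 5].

P(B ≥ 5) = 1/2.
Σ A·P over the event = 1·(4/26) + 5·(4/26) + 7·(2/26) + 8·(3/26) = 31/13.
E[A | B ≥ 5] = (31/13) / (1/2) = 62/13.

62/13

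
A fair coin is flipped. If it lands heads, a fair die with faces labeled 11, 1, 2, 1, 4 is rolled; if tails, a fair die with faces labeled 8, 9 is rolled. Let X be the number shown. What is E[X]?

E[X | heads] = (11+1+2+1+4)/5 = 19/5.
E[X | tails] = (8+9)/2 = 17/2.
By the law of total expectation,
E[X] = (1/2)·(19/5) + (1/2)·(17/2) = 123/20.

123/20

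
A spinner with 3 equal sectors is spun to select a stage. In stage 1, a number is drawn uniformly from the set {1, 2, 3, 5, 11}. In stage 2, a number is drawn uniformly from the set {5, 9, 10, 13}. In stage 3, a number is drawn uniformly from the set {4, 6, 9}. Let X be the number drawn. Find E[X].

E[X | stage 1] = (1+2+3+5+11)/5 = 22/5.
E[X | stage 2] = (5+9+10+13)/4 = 37/4.
E[X | stage 3] = (4+6+9)/3 = 19/3.
E[X] = (1/3)·(22/5) + (1/3)·(37/4) + (1/3)·(19/3) = 1199/180.

1199/180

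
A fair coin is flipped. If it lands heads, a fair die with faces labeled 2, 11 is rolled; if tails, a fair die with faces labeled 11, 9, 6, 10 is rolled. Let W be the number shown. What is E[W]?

E[W | heads] = (2+11)/2 = 13/2.
E[W | tails] = (11+9+6+10)/4 = 9.
By the law of total expectation,
E[W] = (1/2)·(13/2) + (1/2)·(9) = 31/4.

31/4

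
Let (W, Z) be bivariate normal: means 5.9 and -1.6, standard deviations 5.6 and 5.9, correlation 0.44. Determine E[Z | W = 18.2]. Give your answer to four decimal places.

The regression of Z on W has slope ρ·σ_Z/σ_W and passes through (μ_W, μ_Z).
E[Z | W=18.2] = -1.6 + (0.44)·(5.9/5.6)·(18.2 − (5.9)) = -1.6 + (0.46357)·(12.3) = 4.1019.

4.1019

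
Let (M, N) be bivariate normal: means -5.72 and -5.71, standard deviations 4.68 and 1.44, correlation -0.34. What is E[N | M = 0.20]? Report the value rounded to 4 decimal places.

E[N | M=x] = μ_N + ρ(σ_N/σ_M)(x − μ_M) for jointly normal variables.
E[N | M=0.20] = -5.71 + (-0.34)·(1.44/4.68)·(0.20 − (-5.72)) = -5.71 + (-0.104615)·(5.92) = -6.3293.

-6.3293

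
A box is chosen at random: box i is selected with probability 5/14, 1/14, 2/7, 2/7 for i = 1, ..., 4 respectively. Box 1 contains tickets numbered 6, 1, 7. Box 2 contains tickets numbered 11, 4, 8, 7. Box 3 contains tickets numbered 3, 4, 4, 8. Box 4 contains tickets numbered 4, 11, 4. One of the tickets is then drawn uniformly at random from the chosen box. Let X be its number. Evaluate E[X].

E[X | box 1] = (6+1+7)/3 = 14/3.
E[X | box 2] = (11+4+8+7)/4 = 15/2.
E[X | box 3] = (3+4+4+8)/4 = 19/4.
E[X | box 4] = (4+11+4)/3 = 19/3.
By the law of total expectation,
E[X] = (5/14)·(14/3) + (1/14)·(15/2) + (2/7)·(19/4) + (2/7)·(19/3) = 451/84.

451/84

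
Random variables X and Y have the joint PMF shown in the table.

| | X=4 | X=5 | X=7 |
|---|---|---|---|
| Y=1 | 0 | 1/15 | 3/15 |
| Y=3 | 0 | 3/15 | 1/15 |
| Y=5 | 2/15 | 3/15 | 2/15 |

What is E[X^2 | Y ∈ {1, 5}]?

P(Y ∈ {1, 5}) = 11/15.
Summing X^2·P(X=x,Y=y) over the conditioning event gives 377/15.
E[X^2 | Y ∈ {1, 5}] = (377/15) / (11/15) = 377/11.

377/11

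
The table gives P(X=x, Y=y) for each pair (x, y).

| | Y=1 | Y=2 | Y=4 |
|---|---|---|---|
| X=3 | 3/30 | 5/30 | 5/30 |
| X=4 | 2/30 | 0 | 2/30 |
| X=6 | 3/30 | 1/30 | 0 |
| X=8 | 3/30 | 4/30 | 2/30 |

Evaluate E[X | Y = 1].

59/11

P(Y = 1) = 11/30.
Σ X·P over the event = 3·(3/30) + 4·(2/30) + 6·(3/30) + 8·(3/30) = 59/30.
E[X | Y = 1] = (59/30) / (11/30) = 59/11.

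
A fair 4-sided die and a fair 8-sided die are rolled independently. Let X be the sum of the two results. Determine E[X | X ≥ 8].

P(X ≥ 8) = 7/16.
Σ over the event: 8·1/8 + 9·1/8 + 10·3/32 + 11·1/16 + 12·1/32 = 33/8.
E[X | X ≥ 8] = (33/8) / (7/16) = 66/7.

66/7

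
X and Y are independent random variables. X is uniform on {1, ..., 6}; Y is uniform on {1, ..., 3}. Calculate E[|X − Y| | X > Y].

P(X > Y) = 2/3.
Summing |X−Y|·P(x,y) over outcomes with X > Y gives 31/18.
E[|X − Y| | X > Y] = (31/18) / (2/3) = 31/12.

31/12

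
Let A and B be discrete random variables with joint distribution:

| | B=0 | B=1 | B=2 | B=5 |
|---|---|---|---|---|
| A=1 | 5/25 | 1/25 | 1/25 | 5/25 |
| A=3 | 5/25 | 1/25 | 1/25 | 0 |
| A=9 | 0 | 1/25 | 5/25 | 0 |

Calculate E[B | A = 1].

P(A = 1) = 12/25.
Σ B·P over the event = 0·(5/25) + 1·(1/25) + 2·(1/25) + 5·(5/25) = 28/25.
E[B | A = 1] = (28/25) / (12/25) = 7/3.

7/3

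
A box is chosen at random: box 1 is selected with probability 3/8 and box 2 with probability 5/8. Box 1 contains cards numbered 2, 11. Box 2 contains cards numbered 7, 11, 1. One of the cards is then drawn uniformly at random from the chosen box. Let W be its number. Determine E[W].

E[W | box 1] = (2+11)/2 = 13/2.
E[W | box 2] = (7+11+1)/3 = 19/3.
E[W] = (3/8)·(13/2) + (5/8)·(19/3) = 307/48.

307/48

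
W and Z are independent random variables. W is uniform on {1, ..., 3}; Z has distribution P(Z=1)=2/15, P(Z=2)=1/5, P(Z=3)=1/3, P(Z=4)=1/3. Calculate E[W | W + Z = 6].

P(W + Z = 6) = 2/9.
Summing W·P(x,y) over outcomes with W + Z = 6 gives 5/9.
E[W | W + Z = 6] = (5/9) / (2/9) = 5/2.

5/2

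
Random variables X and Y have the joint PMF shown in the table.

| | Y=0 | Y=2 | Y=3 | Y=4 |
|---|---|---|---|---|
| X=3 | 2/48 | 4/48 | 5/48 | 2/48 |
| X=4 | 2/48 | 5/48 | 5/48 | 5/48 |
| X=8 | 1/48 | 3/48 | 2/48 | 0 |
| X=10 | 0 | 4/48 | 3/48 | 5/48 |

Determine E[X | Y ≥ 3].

P(Y ≥ 3) = 9/16.
Σ X·P over the event = 3·(5/48) + 3·(2/48) + 4·(5/48) + 4·(5/48) + 8·(2/48) + 10·(3/48) + 10·(5/48) = 157/48.
E[X | Y ≥ 3] = (157/48) / (9/16) = 157/27.

157/27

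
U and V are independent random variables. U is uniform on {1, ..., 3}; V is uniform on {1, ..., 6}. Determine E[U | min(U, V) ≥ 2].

5/2

Outcomes with min(U, V) ≥ 2: (2,2), (2,3), (2,4), (2,5), (2,6), (3,2), (3,3), (3,4), (3,5), (3,6), each with probability 1/18.
E[U | min(U, V) ≥ 2] = (2 + 2 + 2 + 2 + 2 + 3 + 3 + 3 + 3 + 3) / 10 = 5/2.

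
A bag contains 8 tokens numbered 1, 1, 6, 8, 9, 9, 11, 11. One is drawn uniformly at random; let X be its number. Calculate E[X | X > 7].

P(X > 7) = 5/8.
Σ over the event: 8·1/8 + 9·1/4 + 11·1/4 = 6.
E[X | X > 7] = (6) / (5/8) = 48/5.

48/5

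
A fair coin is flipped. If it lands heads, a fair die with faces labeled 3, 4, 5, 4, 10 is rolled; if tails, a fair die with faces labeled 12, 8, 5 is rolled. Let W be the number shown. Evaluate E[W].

203/30

E[W | heads] = (3+4+5+4+10)/5 = 26/5.
E[W | tails] = (12+8+5)/3 = 25/3.
E[W] = (1/2)·(26/5) + (1/2)·(25/3) = 203/30.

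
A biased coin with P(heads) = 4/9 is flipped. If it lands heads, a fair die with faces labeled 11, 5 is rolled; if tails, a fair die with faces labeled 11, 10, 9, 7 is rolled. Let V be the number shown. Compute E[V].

E[V | heads] = (11+5)/2 = 8.
E[V | tails] = (11+10+9+7)/4 = 37/4.
By the law of total expectation,
E[V] = (4/9)·(8) + (5/9)·(37/4) = 313/36.

313/36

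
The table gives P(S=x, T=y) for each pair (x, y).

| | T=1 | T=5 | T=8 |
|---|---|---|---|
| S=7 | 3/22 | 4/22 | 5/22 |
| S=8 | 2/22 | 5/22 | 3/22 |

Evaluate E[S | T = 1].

P(T = 1) = 5/22.
Summing S·P(S=x,T=y) over the conditioning event gives 37/22.
E[S | T = 1] = (37/22) / (5/22) = 37/5.

37/5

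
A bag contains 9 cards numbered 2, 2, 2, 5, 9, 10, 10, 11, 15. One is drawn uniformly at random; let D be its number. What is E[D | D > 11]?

P(D > 11) = 1/9.
Σ over the event: 15·1/9 = 5/3.
E[D | D > 11] = (5/3) / (1/9) = 15.

15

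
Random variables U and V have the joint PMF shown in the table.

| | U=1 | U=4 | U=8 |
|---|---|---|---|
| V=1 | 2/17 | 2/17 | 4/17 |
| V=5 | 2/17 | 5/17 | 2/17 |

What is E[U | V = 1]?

P(V = 1) = 8/17.
Σ U·P over the event = 1·(2/17) + 4·(2/17) + 8·(4/17) = 42/17.
E[U | V = 1] = (42/17) / (8/17) = 21/4.

21/4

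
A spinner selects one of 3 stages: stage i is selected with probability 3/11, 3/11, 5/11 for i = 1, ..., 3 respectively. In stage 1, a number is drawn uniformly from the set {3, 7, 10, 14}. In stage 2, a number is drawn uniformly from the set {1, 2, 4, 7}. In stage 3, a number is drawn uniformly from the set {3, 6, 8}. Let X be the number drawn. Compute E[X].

193/33

E[X | stage 1] = (3+7+10+14)/4 = 17/2.
E[X | stage 2] = (1+2+4+7)/4 = 7/2.
E[X | stage 3] = (3+6+8)/3 = 17/3.
By the law of total expectation,
E[X] = (3/11)·(17/2) + (3/11)·(7/2) + (5/11)·(17/3) = 193/33.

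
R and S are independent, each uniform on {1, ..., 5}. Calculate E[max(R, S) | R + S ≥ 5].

82/19

P(R + S ≥ 5) = 19/25.
Summing max(R,S)·P(x,y) over outcomes with R + S ≥ 5 gives 82/25.
E[max(R, S) | R + S ≥ 5] = (82/25) / (19/25) = 82/19.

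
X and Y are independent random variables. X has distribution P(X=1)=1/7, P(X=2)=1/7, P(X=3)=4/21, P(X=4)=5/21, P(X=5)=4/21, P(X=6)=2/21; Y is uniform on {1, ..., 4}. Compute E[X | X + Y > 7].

P(X + Y > 7) = 19/84.
Summing X·P(x,y) over outcomes with X + Y > 7 gives 8/7.
E[X | X + Y > 7] = (8/7) / (19/84) = 96/19.

96/19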